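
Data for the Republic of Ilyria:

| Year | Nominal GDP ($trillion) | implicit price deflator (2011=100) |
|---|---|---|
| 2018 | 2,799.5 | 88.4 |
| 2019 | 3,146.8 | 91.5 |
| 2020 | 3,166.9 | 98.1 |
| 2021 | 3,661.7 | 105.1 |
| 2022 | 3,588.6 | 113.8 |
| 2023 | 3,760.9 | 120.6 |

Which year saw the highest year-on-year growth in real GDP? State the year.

2019: real = 3146.8/0.915 = 3439.13; growth vs 2018 (3166.86) = 8.60%.
2020: real = 3166.9/0.981 = 3228.24; growth vs 2019 (3439.13) = -6.13%.
2021: real = 3661.7/1.051 = 3484.02; growth vs 2020 (3228.24) = 7.92%.
2022: real = 3588.6/1.138 = 3153.43; growth vs 2021 (3484.02) = -9.49%.
2023: real = 3760.9/1.206 = 3118.49; growth vs 2022 (3153.43) = -1.11%.

2019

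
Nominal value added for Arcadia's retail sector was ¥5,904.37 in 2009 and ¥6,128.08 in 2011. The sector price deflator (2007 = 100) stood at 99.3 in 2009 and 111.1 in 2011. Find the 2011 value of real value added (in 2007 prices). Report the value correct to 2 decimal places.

¥5,515.82

Real value added = Nominal / (sector price deflator/100) = 6128.08 / 1.111 = 5515.82.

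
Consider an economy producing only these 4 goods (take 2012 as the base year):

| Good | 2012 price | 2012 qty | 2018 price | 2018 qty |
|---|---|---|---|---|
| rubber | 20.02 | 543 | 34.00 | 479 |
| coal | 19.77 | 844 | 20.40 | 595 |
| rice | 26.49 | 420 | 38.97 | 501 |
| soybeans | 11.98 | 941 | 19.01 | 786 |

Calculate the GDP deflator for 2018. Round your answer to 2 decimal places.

Nominal GDP 2018 = 34.00·479 + 20.40·595 + 38.97·501 + 19.01·786 = 62889.83.
Real GDP 2018 (at 2012 prices) = 20.02·479 + 19.77·595 + 26.49·501 + 11.98·786 = 44040.50.
Deflator = Nominal/Real × 100 = 62889.83/44040.50 × 100 = 142.800.

142.80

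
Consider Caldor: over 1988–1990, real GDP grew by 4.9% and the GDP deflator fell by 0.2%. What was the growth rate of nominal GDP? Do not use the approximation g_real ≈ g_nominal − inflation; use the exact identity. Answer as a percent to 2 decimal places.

4.69%

(1 + g_nom) = (1 + g_real)(1 + π) = 1.0490 × 0.9980 = 1.04690.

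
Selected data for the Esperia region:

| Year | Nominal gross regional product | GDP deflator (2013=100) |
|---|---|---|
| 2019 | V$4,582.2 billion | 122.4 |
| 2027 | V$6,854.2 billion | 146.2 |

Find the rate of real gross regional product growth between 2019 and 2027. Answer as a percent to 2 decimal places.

Deflate each year: 2019 → 4582.2/1.224 = 3743.63; 2027 → 6854.2/1.462 = 4688.24.
So real gross regional product changed by 4688.24/3743.63 − 1 = 0.2523, i.e. 25.23%.

25.23%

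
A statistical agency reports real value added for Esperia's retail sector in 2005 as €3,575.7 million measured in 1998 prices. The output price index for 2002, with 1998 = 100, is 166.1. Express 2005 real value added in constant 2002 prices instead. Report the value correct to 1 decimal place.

€5,939.2 million

Real value added in 2002 prices = Real value added in 1998 prices × (P_2002/P_1998) = 3575.7 × 1.661 = 5939.24.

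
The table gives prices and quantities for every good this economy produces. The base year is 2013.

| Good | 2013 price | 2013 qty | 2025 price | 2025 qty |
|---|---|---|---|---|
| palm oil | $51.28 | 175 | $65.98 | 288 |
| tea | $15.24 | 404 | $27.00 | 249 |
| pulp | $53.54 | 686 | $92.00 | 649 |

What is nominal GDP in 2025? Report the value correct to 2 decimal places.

Nominal GDP 2025 = Σ (p_2025 × q_2025) = 65.98·288 + 27.00·249 + 92.00·649 = 85433.24.

$85433.24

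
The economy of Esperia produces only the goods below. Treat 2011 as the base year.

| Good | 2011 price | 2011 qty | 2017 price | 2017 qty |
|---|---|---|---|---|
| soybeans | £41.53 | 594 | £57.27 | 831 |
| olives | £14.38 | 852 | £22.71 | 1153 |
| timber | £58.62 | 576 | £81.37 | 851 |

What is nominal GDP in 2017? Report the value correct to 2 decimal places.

Nominal GDP 2017 = Σ (p_2017 × q_2017) = 57.27·831 + 22.71·1153 + 81.37·851 = 143021.87.

£143021.87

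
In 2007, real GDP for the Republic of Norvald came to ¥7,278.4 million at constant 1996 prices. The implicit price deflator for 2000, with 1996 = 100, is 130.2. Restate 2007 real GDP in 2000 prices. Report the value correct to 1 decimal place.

Real GDP in 2000 prices = Real GDP in 1996 prices × (P_2000/P_1996) = 7278.4 × 1.302 = 9476.48.

¥9,476.5 million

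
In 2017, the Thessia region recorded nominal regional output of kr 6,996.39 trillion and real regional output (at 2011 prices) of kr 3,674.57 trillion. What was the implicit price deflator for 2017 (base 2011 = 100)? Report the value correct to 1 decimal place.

190.4

implicit price deflator = (Nominal / Real) × 100 = 6996.39 / 3674.57 × 100 = 190.40.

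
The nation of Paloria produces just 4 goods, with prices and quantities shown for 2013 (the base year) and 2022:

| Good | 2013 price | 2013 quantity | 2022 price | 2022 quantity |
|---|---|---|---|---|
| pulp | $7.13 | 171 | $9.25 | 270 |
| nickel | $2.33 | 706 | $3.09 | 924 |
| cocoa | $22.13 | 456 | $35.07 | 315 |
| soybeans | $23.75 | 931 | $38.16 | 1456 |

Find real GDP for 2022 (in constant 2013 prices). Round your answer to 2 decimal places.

Real GDP 2022 = Σ (p_2013 × q_2022) = 7.13·270 + 2.33·924 + 22.13·315 + 23.75·1456 = 45628.97.

$45628.97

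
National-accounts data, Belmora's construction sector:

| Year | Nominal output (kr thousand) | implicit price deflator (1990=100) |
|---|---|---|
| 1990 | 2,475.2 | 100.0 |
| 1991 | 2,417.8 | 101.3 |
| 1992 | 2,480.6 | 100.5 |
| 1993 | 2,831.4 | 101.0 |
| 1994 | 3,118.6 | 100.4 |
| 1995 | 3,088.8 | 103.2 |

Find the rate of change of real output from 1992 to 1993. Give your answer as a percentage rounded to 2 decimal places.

13.58%

Real output 1992 = 2480.6/1.005 = 2468.26.
Real output 1993 = 2831.4/1.010 = 2803.37.
Change = 2803.37/2468.26 − 1 = 0.1358.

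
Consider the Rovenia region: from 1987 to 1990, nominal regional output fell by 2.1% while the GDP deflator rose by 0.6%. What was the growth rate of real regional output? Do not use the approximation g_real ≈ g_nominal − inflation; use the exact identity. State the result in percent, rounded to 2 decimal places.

-2.68%

(1 + g_nom) = (1 + g_real)(1 + π), so g_real = 0.9790 / 1.0060 − 1 = -0.02684.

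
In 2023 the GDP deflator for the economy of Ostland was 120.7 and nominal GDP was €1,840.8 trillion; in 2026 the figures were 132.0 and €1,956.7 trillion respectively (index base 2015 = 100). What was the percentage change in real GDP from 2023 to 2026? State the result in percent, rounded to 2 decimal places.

Real GDP 2023 = 1840.8 / 1.207 = 1525.10.
Real GDP 2026 = 1956.7 / 1.320 = 1482.35.
Real growth = 1482.35 / 1525.10 − 1 = -0.0280.

-2.80%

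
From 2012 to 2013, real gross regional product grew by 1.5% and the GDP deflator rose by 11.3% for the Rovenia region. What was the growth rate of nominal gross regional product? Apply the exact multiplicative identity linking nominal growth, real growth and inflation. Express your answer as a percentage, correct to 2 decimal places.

(1 + g_nom) = (1 + g_real)(1 + π) = 1.0150 × 1.1130 = 1.12970.

12.97%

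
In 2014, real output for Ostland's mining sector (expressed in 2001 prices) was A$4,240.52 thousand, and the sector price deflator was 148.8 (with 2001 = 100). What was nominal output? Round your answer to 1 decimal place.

A$6,309.9 thousand

Nominal output = Real × (sector price deflator/100) = 4240.52 × 1.488 = 6309.89.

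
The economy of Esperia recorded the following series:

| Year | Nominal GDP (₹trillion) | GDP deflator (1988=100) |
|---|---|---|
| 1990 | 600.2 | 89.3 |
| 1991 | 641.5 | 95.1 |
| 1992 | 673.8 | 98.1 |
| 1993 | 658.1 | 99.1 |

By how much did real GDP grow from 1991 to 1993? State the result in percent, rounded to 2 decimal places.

-1.55%

Real GDP 1991 = 641.5/0.951 = 674.55.
Real GDP 1993 = 658.1/0.991 = 664.08.
Change = 664.08/674.55 − 1 = -0.0155.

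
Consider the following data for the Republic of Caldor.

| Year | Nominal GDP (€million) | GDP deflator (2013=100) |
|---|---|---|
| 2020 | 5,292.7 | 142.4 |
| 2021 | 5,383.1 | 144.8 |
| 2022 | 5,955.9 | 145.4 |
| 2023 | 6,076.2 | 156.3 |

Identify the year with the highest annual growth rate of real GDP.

2021: real = 5383.1/1.448 = 3717.61; growth vs 2020 (3716.78) = 0.02%.
2022: real = 5955.9/1.454 = 4096.22; growth vs 2021 (3717.61) = 10.18%.
2023: real = 6076.2/1.563 = 3887.52; growth vs 2022 (4096.22) = -5.09%.

2022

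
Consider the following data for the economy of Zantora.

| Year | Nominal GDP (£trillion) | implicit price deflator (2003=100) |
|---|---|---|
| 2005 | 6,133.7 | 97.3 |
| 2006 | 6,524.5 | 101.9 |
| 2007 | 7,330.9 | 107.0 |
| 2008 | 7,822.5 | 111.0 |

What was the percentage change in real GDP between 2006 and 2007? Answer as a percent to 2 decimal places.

Real GDP 2006 = 6524.5/1.019 = 6402.85.
Real GDP 2007 = 7330.9/1.070 = 6851.31.
Change = 6851.31/6402.85 − 1 = 0.0700.

7.00%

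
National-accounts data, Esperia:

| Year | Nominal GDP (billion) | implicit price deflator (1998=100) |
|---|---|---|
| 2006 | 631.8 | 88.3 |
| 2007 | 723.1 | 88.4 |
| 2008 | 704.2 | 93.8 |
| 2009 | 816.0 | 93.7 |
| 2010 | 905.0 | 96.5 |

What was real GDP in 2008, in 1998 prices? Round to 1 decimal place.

Real GDP 2008 = 704.2 / 0.938 = 750.75.

750.7 billion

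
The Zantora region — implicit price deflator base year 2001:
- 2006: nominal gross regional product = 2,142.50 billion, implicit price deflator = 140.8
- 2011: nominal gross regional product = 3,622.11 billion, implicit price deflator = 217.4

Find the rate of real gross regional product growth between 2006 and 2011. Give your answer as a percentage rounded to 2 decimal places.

Deflate each year: 2006 → 2142.50/1.408 = 1521.66; 2011 → 3622.11/2.174 = 1666.10.
So real gross regional product changed by 1666.10/1521.66 − 1 = 0.0949, i.e. 9.49%.

9.49%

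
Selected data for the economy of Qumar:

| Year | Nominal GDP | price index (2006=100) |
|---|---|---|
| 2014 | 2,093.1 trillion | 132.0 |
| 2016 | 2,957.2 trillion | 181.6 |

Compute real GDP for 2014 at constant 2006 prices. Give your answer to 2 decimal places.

Real GDP = Nominal / (price index/100) = 2093.1 / 1.320 = 1585.68.

1,585.68 trillion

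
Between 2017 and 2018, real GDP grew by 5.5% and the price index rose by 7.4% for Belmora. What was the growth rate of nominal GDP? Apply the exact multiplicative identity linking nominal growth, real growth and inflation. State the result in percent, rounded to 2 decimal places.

13.31%

(1 + g_nom) = (1 + g_real)(1 + π) = 1.0550 × 1.0740 = 1.13307.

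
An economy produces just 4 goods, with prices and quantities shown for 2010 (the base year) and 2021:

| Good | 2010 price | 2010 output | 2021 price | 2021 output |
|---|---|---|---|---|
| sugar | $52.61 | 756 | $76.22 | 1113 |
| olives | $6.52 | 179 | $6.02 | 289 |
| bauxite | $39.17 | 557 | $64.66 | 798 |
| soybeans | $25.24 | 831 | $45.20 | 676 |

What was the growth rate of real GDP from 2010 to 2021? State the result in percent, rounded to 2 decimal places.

Real GDP 2010 = Nominal GDP 2010 = 52.61·756 + 6.52·179 + 39.17·557 + 25.24·831 = 83732.37.
Real GDP 2021 (at 2010 prices) = 52.61·1113 + 6.52·289 + 39.17·798 + 25.24·676 = 108759.11.
Real growth = 108759.11/83732.37 − 1 = 0.2989.

29.89%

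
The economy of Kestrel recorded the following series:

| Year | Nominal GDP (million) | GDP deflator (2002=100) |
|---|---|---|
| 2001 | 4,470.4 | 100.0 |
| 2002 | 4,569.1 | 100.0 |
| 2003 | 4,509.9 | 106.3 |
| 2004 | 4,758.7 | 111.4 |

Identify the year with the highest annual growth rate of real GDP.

2002

2002: real = 4569.1/1.000 = 4569.10; growth vs 2001 (4470.40) = 2.21%.
2003: real = 4509.9/1.063 = 4242.62; growth vs 2002 (4569.10) = -7.15%.
2004: real = 4758.7/1.114 = 4271.72; growth vs 2003 (4242.62) = 0.69%.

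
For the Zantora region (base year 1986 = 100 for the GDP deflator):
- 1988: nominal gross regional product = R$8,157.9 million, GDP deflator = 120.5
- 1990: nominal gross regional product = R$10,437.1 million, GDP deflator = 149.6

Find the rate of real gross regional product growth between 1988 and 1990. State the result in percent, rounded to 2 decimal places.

Deflate each year: 1988 → 8157.9/1.205 = 6770.04; 1990 → 10437.1/1.496 = 6976.67.
So real gross regional product changed by 6976.67/6770.04 − 1 = 0.0305, i.e. 3.05%.

3.05%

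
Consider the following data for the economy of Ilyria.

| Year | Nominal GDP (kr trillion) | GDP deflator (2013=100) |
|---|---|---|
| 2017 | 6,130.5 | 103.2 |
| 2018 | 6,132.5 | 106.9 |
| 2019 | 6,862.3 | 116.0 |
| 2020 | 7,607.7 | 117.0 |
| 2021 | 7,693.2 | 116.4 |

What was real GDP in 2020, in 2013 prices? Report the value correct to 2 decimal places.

Real GDP 2020 = 7607.7 / 1.170 = 6502.31.

kr 6,502.31 trillion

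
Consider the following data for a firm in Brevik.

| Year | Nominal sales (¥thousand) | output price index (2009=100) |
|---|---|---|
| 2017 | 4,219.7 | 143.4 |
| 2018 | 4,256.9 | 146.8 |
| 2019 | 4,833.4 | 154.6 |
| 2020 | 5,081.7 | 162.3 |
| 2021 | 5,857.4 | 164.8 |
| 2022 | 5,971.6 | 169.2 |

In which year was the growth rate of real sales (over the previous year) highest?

2021

2018: real = 4256.9/1.468 = 2899.80; growth vs 2017 (2942.61) = -1.45%.
2019: real = 4833.4/1.546 = 3126.39; growth vs 2018 (2899.80) = 7.81%.
2020: real = 5081.7/1.623 = 3131.05; growth vs 2019 (3126.39) = 0.15%.
2021: real = 5857.4/1.648 = 3554.25; growth vs 2020 (3131.05) = 13.52%.
2022: real = 5971.6/1.692 = 3529.31; growth vs 2021 (3554.25) = -0.70%.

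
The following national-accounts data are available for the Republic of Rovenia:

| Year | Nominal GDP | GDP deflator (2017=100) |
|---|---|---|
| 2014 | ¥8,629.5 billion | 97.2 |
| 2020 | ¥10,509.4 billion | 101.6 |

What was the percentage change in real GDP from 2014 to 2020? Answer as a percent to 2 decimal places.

16.51%

Real GDP 2014 = 8629.5 / 0.972 = 8878.09.
Real GDP 2020 = 10509.4 / 1.016 = 10343.90.
Real growth = 10343.90 / 8878.09 − 1 = 0.1651.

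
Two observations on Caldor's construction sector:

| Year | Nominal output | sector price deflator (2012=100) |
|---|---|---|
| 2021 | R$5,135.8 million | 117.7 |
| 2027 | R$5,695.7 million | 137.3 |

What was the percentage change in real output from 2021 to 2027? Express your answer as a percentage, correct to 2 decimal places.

-4.93%

Deflate each year: 2021 → 5135.8/1.177 = 4363.47; 2027 → 5695.7/1.373 = 4148.36.
So real output changed by 4148.36/4363.47 − 1 = -0.0493, i.e. -4.93%.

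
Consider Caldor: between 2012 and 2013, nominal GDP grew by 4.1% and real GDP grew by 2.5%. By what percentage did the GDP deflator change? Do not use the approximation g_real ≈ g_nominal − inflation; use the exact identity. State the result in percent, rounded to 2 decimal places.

(1 + g_nom) = (1 + g_real)(1 + π), so π = 1.0410 / 1.0250 − 1 = 0.01561.

1.56%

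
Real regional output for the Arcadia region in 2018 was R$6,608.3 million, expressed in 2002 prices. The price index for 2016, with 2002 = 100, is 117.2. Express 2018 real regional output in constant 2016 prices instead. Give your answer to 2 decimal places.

Real regional output in 2016 prices = Real regional output in 2002 prices × (P_2016/P_2002) = 6608.3 × 1.172 = 7744.93.

R$7,744.93 million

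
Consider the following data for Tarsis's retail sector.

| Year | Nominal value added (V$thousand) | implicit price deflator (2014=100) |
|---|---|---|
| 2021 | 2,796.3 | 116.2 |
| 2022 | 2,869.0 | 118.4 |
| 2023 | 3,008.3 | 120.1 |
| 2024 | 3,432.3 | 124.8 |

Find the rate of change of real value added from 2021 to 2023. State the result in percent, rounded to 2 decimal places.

4.09%

Real value added 2021 = 2796.3/1.162 = 2406.45.
Real value added 2023 = 3008.3/1.201 = 2504.83.
Change = 2504.83/2406.45 − 1 = 0.0409.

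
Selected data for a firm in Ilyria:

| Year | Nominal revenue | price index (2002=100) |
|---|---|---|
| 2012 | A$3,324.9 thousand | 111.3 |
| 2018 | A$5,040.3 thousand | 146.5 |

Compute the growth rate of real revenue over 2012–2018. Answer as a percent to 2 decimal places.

Real revenue 2012 = 3324.9 / 1.113 = 2987.33.
Real revenue 2018 = 5040.3 / 1.465 = 3440.48.
Real growth = 3440.48 / 2987.33 − 1 = 0.1517.

15.17%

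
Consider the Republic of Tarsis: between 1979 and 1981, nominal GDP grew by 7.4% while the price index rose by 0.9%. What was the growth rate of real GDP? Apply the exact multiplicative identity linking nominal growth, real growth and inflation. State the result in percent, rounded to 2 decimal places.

(1 + g_nom) = (1 + g_real)(1 + π), so g_real = 1.0740 / 1.0090 − 1 = 0.06442.

6.44%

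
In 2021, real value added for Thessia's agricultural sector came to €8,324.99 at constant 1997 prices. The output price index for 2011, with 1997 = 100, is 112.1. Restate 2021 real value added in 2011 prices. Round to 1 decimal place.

Real value added in 2011 prices = Real value added in 1997 prices × (P_2011/P_1997) = 8324.99 × 1.121 = 9332.31.

€9,332.3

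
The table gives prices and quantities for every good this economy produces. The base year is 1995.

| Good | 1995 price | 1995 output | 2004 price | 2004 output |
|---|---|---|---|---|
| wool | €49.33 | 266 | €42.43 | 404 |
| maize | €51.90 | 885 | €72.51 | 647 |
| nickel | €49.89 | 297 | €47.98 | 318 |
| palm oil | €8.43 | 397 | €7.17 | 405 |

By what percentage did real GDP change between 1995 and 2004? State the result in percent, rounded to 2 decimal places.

Real GDP 1995 = Nominal GDP 1995 = 49.33·266 + 51.90·885 + 49.89·297 + 8.43·397 = 77217.32.
Real GDP 2004 (at 1995 prices) = 49.33·404 + 51.90·647 + 49.89·318 + 8.43·405 = 72787.79.
Real growth = 72787.79/77217.32 − 1 = -0.0574.

-5.74%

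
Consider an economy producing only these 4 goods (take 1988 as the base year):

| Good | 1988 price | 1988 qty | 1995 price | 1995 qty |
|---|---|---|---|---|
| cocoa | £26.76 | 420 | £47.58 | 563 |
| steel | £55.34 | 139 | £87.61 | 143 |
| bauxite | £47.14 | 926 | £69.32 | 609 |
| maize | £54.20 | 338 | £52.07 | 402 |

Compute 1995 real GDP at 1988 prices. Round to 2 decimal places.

£73476.16

Real GDP 1995 = Σ (p_1988 × q_1995) = 26.76·563 + 55.34·143 + 47.14·609 + 54.20·402 = 73476.16.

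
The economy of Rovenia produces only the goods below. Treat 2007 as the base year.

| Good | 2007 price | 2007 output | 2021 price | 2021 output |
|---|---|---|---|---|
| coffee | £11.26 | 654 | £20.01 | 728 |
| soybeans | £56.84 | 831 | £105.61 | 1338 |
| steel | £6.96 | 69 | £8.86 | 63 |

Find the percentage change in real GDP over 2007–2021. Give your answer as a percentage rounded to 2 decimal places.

Real GDP 2007 = Nominal GDP 2007 = 11.26·654 + 56.84·831 + 6.96·69 = 55078.32.
Real GDP 2021 (at 2007 prices) = 11.26·728 + 56.84·1338 + 6.96·63 = 84687.68.
Real growth = 84687.68/55078.32 − 1 = 0.5376.

53.76%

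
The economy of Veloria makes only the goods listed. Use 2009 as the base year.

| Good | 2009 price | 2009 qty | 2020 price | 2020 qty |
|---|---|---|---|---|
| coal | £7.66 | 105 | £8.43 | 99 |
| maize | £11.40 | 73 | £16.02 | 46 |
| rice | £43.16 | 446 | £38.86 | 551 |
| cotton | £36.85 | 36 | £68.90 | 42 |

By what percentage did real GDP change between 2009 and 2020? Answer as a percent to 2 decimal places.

19.80%

Real GDP 2009 = Nominal GDP 2009 = 7.66·105 + 11.40·73 + 43.16·446 + 36.85·36 = 22212.46.
Real GDP 2020 (at 2009 prices) = 7.66·99 + 11.40·46 + 43.16·551 + 36.85·42 = 26611.60.
Real growth = 26611.60/22212.46 − 1 = 0.1980.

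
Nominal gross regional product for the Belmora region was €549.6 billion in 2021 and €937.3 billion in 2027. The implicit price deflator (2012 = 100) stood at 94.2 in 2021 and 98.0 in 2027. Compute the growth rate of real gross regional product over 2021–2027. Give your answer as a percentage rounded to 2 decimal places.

63.93%

Real gross regional product 2021 = 549.6 / 0.942 = 583.44.
Real gross regional product 2027 = 937.3 / 0.980 = 956.43.
Real growth = 956.43 / 583.44 − 1 = 0.6393.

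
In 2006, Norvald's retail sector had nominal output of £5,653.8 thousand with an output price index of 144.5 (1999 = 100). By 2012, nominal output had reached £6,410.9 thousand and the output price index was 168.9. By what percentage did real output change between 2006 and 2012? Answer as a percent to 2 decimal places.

Real output 2006 = 5653.8 / 1.445 = 3912.66.
Real output 2012 = 6410.9 / 1.689 = 3795.68.
Real growth = 3795.68 / 3912.66 − 1 = -0.0299.

-2.99%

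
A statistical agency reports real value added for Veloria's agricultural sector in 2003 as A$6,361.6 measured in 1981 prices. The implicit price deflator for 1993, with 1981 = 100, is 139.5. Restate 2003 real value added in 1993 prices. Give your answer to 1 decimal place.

Real value added in 1993 prices = Real value added in 1981 prices × (P_1993/P_1981) = 6361.6 × 1.395 = 8874.43.

A$8,874.4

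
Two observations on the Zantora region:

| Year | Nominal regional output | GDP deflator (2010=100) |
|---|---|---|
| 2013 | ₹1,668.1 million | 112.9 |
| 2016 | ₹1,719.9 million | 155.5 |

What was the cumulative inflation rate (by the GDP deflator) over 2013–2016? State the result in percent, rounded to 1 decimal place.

37.7%

Price-level change = 155.5 / 112.9 − 1 = 0.3773.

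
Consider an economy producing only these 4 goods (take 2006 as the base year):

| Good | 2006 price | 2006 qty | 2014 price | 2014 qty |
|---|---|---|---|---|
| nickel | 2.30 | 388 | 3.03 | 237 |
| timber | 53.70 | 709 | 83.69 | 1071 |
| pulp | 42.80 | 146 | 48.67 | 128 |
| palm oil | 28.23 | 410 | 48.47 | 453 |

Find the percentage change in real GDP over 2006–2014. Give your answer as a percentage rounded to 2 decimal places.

34.40%

Real GDP 2006 = Nominal GDP 2006 = 2.30·388 + 53.70·709 + 42.80·146 + 28.23·410 = 56788.80.
Real GDP 2014 (at 2006 prices) = 2.30·237 + 53.70·1071 + 42.80·128 + 28.23·453 = 76324.39.
Real growth = 76324.39/56788.80 − 1 = 0.3440.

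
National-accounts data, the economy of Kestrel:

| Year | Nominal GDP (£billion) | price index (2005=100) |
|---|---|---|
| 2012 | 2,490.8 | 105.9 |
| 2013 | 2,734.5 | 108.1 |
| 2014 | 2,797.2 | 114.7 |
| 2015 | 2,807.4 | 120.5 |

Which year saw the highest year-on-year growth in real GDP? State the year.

2013: real = 2734.5/1.081 = 2529.60; growth vs 2012 (2352.03) = 7.55%.
2014: real = 2797.2/1.147 = 2438.71; growth vs 2013 (2529.60) = -3.59%.
2015: real = 2807.4/1.205 = 2329.79; growth vs 2014 (2438.71) = -4.47%.

2013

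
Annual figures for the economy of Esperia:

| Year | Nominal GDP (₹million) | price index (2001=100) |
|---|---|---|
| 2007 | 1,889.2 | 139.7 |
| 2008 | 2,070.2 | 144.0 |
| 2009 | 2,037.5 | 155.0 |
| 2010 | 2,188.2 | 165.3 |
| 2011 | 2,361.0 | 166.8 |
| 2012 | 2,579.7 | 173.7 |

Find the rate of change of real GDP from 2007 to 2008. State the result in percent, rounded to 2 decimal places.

6.31%

Real GDP 2007 = 1889.2/1.397 = 1352.33.
Real GDP 2008 = 2070.2/1.440 = 1437.64.
Change = 1437.64/1352.33 − 1 = 0.0631.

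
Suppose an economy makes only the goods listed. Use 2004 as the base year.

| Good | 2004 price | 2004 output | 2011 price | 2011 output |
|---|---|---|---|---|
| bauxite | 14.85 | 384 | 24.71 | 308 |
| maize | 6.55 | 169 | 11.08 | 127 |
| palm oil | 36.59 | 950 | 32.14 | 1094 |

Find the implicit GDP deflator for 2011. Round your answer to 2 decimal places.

Nominal GDP 2011 = 24.71·308 + 11.08·127 + 32.14·1094 = 44179.00.
Real GDP 2011 (at 2004 prices) = 14.85·308 + 6.55·127 + 36.59·1094 = 45435.11.
Deflator = Nominal/Real × 100 = 44179.00/45435.11 × 100 = 97.235.

97.24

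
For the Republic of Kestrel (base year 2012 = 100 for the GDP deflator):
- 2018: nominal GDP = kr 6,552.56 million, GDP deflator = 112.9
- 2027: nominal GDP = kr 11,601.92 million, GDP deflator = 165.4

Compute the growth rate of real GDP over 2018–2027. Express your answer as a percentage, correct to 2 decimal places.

Real GDP 2018 = 6552.56 / 1.129 = 5803.86.
Real GDP 2027 = 11601.92 / 1.654 = 7014.46.
Real growth = 7014.46 / 5803.86 − 1 = 0.2086.

20.86%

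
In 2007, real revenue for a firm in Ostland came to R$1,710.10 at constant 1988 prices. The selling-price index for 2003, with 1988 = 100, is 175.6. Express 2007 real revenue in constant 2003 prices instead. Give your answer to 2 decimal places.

R$3,002.94

Real revenue in 2003 prices = Real revenue in 1988 prices × (P_2003/P_1988) = 1710.10 × 1.756 = 3002.94.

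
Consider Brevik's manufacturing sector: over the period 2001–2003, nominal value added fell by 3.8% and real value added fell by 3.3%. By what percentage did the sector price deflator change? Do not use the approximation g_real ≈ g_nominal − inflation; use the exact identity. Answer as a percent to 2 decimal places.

(1 + g_nom) = (1 + g_real)(1 + π), so π = 0.9620 / 0.9670 − 1 = -0.00517.

-0.52%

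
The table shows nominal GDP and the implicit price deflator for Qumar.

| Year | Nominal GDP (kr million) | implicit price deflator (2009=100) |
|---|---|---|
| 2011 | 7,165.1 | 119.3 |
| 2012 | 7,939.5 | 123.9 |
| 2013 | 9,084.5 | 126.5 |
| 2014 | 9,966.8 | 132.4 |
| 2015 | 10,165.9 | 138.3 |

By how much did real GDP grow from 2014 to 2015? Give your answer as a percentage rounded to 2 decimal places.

-2.35%

Real GDP 2014 = 9966.8/1.324 = 7527.79.
Real GDP 2015 = 10165.9/1.383 = 7350.61.
Change = 7350.61/7527.79 − 1 = -0.0235.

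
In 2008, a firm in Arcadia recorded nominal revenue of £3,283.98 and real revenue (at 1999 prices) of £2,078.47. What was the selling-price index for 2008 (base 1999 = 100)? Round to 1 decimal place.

158.0

selling-price index = (Nominal / Real) × 100 = 3283.98 / 2078.47 × 100 = 158.00.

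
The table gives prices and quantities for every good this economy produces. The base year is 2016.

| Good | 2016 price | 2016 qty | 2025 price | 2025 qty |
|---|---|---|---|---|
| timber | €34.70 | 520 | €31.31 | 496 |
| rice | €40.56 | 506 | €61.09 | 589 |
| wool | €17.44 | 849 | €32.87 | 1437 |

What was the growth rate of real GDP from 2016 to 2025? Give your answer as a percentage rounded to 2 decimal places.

Real GDP 2016 = Nominal GDP 2016 = 34.70·520 + 40.56·506 + 17.44·849 = 53373.92.
Real GDP 2025 (at 2016 prices) = 34.70·496 + 40.56·589 + 17.44·1437 = 66162.32.
Real growth = 66162.32/53373.92 − 1 = 0.2396.

23.96%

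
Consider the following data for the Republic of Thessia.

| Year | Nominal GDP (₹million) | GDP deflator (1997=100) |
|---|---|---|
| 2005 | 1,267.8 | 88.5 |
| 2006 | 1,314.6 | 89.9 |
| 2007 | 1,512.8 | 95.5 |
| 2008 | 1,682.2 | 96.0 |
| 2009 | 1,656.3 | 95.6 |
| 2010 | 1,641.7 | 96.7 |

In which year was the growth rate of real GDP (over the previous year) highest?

2008

2006: real = 1314.6/0.899 = 1462.29; growth vs 2005 (1432.54) = 2.08%.
2007: real = 1512.8/0.955 = 1584.08; growth vs 2006 (1462.29) = 8.33%.
2008: real = 1682.2/0.960 = 1752.29; growth vs 2007 (1584.08) = 10.62%.
2009: real = 1656.3/0.956 = 1732.53; growth vs 2008 (1752.29) = -1.13%.
2010: real = 1641.7/0.967 = 1697.72; growth vs 2009 (1732.53) = -2.01%.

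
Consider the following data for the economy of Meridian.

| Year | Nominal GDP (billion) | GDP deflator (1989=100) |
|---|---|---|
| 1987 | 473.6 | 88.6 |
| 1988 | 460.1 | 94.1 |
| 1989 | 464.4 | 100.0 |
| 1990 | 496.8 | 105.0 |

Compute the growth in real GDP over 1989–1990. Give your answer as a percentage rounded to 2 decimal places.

1.88%

Real GDP 1989 = 464.4/1.000 = 464.40.
Real GDP 1990 = 496.8/1.050 = 473.14.
Change = 473.14/464.40 − 1 = 0.0188.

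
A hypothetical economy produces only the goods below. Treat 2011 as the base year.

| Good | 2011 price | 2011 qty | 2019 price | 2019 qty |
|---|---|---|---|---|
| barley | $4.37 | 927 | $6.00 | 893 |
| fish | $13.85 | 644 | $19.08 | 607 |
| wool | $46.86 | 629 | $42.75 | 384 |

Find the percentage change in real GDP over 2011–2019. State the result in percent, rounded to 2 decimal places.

Real GDP 2011 = Nominal GDP 2011 = 4.37·927 + 13.85·644 + 46.86·629 = 42445.33.
Real GDP 2019 (at 2011 prices) = 4.37·893 + 13.85·607 + 46.86·384 = 30303.60.
Real growth = 30303.60/42445.33 − 1 = -0.2861.

-28.61%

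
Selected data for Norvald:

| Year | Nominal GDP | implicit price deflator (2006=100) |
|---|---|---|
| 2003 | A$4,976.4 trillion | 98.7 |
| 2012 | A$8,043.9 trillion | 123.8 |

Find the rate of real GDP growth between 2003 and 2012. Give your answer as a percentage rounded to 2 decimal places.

28.87%

Deflate each year: 2003 → 4976.4/0.987 = 5041.95; 2012 → 8043.9/1.238 = 6497.50.
So real GDP changed by 6497.50/5041.95 − 1 = 0.2887, i.e. 28.87%.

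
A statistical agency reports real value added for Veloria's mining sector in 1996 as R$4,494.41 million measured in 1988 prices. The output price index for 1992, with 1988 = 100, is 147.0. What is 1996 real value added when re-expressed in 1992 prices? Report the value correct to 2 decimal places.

R$6,606.78 million

Real value added in 1992 prices = Real value added in 1988 prices × (P_1992/P_1988) = 4494.41 × 1.470 = 6606.78.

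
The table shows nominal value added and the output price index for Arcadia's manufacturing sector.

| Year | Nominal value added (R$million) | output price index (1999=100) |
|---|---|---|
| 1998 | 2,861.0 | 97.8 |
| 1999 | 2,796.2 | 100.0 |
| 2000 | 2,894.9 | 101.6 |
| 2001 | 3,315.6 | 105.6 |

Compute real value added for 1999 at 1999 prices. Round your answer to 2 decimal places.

Real value added 1999 = 2796.2 / 1.000 = 2796.20.

R$2,796.20 million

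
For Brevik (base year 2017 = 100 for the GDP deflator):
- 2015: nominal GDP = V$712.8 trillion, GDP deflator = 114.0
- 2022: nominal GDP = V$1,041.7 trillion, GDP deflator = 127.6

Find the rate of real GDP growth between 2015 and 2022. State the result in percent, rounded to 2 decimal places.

Deflate each year: 2015 → 712.8/1.140 = 625.26; 2022 → 1041.7/1.276 = 816.38.
So real GDP changed by 816.38/625.26 − 1 = 0.3057, i.e. 30.57%.

30.57%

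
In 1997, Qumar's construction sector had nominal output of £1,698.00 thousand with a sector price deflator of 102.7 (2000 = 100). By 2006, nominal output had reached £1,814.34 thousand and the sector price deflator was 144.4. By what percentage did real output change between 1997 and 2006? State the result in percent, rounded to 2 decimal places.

-24.01%

Deflate each year: 1997 → 1698.00/1.027 = 1653.36; 2006 → 1814.34/1.444 = 1256.47.
So real output changed by 1256.47/1653.36 − 1 = -0.2401, i.e. -24.01%.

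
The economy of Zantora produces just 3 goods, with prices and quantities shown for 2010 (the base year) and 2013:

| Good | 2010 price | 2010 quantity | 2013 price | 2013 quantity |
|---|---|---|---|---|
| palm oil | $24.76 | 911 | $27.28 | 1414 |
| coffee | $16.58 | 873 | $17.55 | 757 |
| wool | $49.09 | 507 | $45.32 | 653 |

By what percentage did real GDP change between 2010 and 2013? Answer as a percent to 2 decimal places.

Real GDP 2010 = Nominal GDP 2010 = 24.76·911 + 16.58·873 + 49.09·507 = 61919.33.
Real GDP 2013 (at 2010 prices) = 24.76·1414 + 16.58·757 + 49.09·653 = 79617.47.
Real growth = 79617.47/61919.33 − 1 = 0.2858.

28.58%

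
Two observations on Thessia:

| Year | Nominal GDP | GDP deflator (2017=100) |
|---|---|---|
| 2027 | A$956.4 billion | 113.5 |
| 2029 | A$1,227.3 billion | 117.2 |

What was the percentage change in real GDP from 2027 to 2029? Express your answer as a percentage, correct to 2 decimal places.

24.27%

Deflate each year: 2027 → 956.4/1.135 = 842.64; 2029 → 1227.3/1.172 = 1047.18.
So real GDP changed by 1047.18/842.64 − 1 = 0.2427, i.e. 24.27%.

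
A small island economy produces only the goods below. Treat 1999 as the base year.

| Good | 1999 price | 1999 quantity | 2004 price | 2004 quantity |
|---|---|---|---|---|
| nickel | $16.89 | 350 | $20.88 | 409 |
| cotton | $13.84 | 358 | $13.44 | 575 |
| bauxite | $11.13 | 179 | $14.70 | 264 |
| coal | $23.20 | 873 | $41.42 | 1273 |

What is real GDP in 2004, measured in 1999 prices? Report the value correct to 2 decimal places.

Real GDP 2004 = Σ (p_1999 × q_2004) = 16.89·409 + 13.84·575 + 11.13·264 + 23.20·1273 = 47337.93.

$47337.93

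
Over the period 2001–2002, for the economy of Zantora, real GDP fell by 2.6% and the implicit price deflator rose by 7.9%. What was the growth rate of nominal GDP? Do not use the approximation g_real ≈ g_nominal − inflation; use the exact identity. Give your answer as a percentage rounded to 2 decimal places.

5.09%

(1 + g_nom) = (1 + g_real)(1 + π) = 0.9740 × 1.0790 = 1.05095.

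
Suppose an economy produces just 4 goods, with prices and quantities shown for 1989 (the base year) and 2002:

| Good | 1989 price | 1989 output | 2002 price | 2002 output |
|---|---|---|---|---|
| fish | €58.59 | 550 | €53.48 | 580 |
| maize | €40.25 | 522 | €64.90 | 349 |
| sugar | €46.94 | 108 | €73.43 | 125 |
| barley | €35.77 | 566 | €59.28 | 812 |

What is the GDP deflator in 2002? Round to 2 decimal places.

Nominal GDP 2002 = 53.48·580 + 64.90·349 + 73.43·125 + 59.28·812 = 110982.61.
Real GDP 2002 (at 1989 prices) = 58.59·580 + 40.25·349 + 46.94·125 + 35.77·812 = 82942.19.
Deflator = Nominal/Real × 100 = 110982.61/82942.19 × 100 = 133.807.

133.81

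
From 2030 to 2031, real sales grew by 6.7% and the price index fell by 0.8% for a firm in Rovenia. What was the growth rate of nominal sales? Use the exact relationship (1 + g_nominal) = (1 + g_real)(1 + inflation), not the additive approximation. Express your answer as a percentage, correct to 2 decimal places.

(1 + g_nom) = (1 + g_real)(1 + π) = 1.0670 × 0.9920 = 1.05846.

5.85%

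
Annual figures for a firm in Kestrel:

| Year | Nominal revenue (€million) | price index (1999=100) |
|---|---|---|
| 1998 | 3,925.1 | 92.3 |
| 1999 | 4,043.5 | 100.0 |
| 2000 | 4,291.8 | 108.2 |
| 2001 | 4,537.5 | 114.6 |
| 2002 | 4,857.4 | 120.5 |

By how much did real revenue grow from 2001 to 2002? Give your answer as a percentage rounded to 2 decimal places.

Real revenue 2001 = 4537.5/1.146 = 3959.42.
Real revenue 2002 = 4857.4/1.205 = 4031.04.
Change = 4031.04/3959.42 − 1 = 0.0181.

1.81%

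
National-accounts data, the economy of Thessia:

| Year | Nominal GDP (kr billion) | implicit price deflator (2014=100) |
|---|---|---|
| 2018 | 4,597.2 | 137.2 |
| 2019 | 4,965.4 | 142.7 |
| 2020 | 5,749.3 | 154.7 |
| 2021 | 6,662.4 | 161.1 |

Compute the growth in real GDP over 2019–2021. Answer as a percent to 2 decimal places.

Real GDP 2019 = 4965.4/1.427 = 3479.61.
Real GDP 2021 = 6662.4/1.611 = 4135.57.
Change = 4135.57/3479.61 − 1 = 0.1885.

18.85%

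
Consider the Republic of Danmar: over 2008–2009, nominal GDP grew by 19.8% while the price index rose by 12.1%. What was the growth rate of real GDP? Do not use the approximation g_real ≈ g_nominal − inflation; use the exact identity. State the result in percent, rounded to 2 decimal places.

6.87%

(1 + g_nom) = (1 + g_real)(1 + π), so g_real = 1.1980 / 1.1210 − 1 = 0.06869.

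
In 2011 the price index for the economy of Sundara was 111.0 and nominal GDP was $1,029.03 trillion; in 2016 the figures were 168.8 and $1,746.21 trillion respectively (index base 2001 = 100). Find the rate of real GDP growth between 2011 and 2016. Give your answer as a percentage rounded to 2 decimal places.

11.59%

Deflate each year: 2011 → 1029.03/1.110 = 927.05; 2016 → 1746.21/1.688 = 1034.48.
So real GDP changed by 1034.48/927.05 − 1 = 0.1159, i.e. 11.59%.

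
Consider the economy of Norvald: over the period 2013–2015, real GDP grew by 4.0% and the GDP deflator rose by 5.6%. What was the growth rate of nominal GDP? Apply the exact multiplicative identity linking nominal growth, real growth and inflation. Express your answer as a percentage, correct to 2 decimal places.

9.82%

(1 + g_nom) = (1 + g_real)(1 + π) = 1.0400 × 1.0560 = 1.09824.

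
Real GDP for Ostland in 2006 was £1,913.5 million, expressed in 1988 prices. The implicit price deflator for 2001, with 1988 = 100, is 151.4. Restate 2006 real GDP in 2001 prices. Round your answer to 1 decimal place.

Real GDP in 2001 prices = Real GDP in 1988 prices × (P_2001/P_1988) = 1913.5 × 1.514 = 2897.04.

£2,897.0 million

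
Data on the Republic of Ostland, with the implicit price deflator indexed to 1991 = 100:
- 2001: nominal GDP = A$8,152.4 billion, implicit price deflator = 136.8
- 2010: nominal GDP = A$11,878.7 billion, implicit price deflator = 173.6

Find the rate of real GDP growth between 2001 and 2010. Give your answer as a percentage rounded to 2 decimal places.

14.82%

Deflate each year: 2001 → 8152.4/1.368 = 5959.36; 2010 → 11878.7/1.736 = 6842.57.
So real GDP changed by 6842.57/5959.36 − 1 = 0.1482, i.e. 14.82%.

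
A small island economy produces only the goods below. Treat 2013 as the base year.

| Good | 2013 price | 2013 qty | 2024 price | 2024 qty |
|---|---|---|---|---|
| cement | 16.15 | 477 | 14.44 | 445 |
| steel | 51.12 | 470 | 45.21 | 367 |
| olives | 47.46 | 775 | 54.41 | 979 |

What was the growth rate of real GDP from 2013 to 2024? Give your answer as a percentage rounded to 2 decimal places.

5.69%

Real GDP 2013 = Nominal GDP 2013 = 16.15·477 + 51.12·470 + 47.46·775 = 68511.45.
Real GDP 2024 (at 2013 prices) = 16.15·445 + 51.12·367 + 47.46·979 = 72411.13.
Real growth = 72411.13/68511.45 − 1 = 0.0569.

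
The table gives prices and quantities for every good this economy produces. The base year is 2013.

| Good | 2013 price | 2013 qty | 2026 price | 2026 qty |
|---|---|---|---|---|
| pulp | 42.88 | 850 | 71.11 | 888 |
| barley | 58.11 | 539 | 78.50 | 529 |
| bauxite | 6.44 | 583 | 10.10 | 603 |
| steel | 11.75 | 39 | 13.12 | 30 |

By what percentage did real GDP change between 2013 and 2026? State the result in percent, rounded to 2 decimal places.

Real GDP 2013 = Nominal GDP 2013 = 42.88·850 + 58.11·539 + 6.44·583 + 11.75·39 = 71982.06.
Real GDP 2026 (at 2013 prices) = 42.88·888 + 58.11·529 + 6.44·603 + 11.75·30 = 73053.45.
Real growth = 73053.45/71982.06 − 1 = 0.0149.

1.49%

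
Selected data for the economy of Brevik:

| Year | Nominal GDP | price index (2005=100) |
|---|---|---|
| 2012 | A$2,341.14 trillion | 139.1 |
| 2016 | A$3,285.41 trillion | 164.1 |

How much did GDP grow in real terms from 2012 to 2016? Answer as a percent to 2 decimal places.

Deflate each year: 2012 → 2341.14/1.391 = 1683.06; 2016 → 3285.41/1.641 = 2002.08.
So real GDP changed by 2002.08/1683.06 − 1 = 0.1895, i.e. 18.95%.

18.95%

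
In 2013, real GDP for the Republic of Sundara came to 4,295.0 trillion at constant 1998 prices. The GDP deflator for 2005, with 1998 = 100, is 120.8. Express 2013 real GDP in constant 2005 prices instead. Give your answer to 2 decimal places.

Real GDP in 2005 prices = Real GDP in 1998 prices × (P_2005/P_1998) = 4295.0 × 1.208 = 5188.36.

5,188.36 trillion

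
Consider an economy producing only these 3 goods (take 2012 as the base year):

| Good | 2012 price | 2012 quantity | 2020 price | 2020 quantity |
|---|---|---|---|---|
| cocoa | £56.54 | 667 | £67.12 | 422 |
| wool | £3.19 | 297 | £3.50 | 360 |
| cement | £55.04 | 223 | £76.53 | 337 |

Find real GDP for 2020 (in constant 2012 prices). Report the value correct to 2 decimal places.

£43556.76

Real GDP 2020 = Σ (p_2012 × q_2020) = 56.54·422 + 3.19·360 + 55.04·337 = 43556.76.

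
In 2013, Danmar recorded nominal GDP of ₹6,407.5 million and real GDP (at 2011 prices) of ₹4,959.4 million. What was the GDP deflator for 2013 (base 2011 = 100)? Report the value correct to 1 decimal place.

129.2

GDP deflator = (Nominal / Real) × 100 = 6407.5 / 4959.4 × 100 = 129.20.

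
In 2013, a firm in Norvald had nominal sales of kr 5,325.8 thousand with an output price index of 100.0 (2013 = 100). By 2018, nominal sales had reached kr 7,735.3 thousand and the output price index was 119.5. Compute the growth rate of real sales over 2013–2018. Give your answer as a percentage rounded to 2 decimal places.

21.54%

Deflate each year: 2013 → 5325.8/1.000 = 5325.80; 2018 → 7735.3/1.195 = 6473.05.
So real sales changed by 6473.05/5325.80 − 1 = 0.2154, i.e. 21.54%.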